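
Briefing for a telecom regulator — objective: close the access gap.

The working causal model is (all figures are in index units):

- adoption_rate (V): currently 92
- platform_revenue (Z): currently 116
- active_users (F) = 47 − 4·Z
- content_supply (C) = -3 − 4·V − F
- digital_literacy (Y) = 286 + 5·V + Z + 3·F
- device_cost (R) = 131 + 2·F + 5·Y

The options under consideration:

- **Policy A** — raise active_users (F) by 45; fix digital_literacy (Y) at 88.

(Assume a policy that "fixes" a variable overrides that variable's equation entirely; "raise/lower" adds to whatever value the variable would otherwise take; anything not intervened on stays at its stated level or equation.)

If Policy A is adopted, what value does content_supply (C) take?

1

Policy A (F + 45, Y := 88):
  V = 92
  Z = 116
  F = 47 − 4·116 (+45 from intervention) = -372
  C = -3 − 4·92 − (-372) = 1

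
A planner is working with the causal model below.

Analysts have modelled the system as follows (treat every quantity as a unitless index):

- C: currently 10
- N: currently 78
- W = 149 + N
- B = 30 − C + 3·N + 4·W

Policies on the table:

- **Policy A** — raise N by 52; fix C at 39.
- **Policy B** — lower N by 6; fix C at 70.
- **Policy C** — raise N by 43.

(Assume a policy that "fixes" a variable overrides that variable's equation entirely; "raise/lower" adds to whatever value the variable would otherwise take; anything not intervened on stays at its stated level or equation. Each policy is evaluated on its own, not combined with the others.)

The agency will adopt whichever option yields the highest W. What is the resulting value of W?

Policy A (N + 52, C := 39):
  N = 78 + 52 = 130
  W = 149 + 130 = 279
Policy B (N − 6, C := 70):
  N = 78 − 6 = 72
  W = 149 + 72 = 221
Policy C (N + 43):
  N = 78 + 43 = 121
  W = 149 + 121 = 270
Comparing — Policy A: W=279, Policy B: W=221, Policy C: W=270. Highest is 279 (Policy A).

279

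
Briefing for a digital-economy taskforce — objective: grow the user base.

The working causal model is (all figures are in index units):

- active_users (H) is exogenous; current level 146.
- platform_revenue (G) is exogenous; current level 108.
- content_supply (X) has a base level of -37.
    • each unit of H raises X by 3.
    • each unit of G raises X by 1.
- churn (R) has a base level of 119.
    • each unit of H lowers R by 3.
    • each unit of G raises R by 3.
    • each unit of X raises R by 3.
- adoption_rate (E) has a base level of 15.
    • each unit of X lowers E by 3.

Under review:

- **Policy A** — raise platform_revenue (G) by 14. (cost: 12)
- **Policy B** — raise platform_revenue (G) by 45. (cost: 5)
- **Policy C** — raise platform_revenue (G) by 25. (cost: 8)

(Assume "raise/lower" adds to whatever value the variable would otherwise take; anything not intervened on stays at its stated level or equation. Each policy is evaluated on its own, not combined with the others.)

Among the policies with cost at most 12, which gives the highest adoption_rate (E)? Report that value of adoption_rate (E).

Policy A (G + 14):
  H = 146
  G = 108 + 14 = 122
  X = -37 + 3·146 + 122 = 523
  E = 15 − 3·523 = -1554
Policy B (G + 45):
  H = 146
  G = 108 + 45 = 153
  X = -37 + 3·146 + 153 = 554
  E = 15 − 3·554 = -1647
Policy C (G + 25):
  H = 146
  G = 108 + 25 = 133
  X = -37 + 3·146 + 133 = 534
  E = 15 − 3·534 = -1587
Comparing — Policy A: E=-1554, Policy B: E=-1647, Policy C: E=-1587. Highest is -1554 (Policy A).

-1554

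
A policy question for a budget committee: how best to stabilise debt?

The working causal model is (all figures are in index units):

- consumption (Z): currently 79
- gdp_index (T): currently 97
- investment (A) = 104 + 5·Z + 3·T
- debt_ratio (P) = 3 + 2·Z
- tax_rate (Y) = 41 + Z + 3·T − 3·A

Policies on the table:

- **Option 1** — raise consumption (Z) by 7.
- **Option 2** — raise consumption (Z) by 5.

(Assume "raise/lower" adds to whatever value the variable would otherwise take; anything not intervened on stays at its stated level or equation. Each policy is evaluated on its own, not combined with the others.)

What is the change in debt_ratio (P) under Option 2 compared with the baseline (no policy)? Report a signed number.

Baseline:
  Z = 79
  P = 3 + 2·79 = 161
Option 2 (Z + 5):
  Z = 79 + 5 = 84
  P = 3 + 2·84 = 171
Change in P: 171 − 161 = 10

10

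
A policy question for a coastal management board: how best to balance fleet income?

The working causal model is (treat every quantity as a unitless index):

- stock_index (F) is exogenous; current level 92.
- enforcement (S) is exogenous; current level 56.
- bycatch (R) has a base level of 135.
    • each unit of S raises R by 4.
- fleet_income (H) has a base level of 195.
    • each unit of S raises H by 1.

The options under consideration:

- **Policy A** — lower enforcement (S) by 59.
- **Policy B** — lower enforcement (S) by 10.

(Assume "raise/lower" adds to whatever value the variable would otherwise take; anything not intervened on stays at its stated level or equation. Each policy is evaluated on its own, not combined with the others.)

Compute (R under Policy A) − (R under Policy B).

-196

Policy A (S − 59):
  S = 56 − 59 = -3
  R = 135 + 4·(-3) = 123
Policy B (S − 10):
  S = 56 − 10 = 46
  R = 135 + 4·46 = 319
R: 123 − 319 = -196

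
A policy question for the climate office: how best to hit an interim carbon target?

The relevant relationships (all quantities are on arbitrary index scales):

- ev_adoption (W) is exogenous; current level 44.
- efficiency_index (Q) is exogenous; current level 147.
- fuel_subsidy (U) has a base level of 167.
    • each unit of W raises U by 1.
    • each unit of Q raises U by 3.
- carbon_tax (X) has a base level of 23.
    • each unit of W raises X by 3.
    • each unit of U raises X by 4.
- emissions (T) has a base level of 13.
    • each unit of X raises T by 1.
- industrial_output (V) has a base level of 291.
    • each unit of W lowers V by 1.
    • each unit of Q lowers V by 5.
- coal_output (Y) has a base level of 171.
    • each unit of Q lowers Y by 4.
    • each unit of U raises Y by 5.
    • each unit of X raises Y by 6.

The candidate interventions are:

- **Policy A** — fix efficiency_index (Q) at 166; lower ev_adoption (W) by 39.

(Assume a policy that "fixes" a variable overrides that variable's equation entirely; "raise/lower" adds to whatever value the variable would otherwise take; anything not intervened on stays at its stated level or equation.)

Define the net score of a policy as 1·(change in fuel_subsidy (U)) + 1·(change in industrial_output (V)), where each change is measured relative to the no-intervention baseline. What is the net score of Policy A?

Baseline:
  W = 44
  Q = 147
  U = 167 + 44 + 3·147 = 652
  V = 291 − 44 − 5·147 = -488
Policy A (Q := 166, W − 39):
  W = 44 − 39 = 5
  Q = 166
  U = 167 + 5 + 3·166 = 670
  V = 291 − 5 − 5·166 = -544
ΔU = 670 − 652 = 18; ΔV = -544 − (-488) = -56
Score = 1·18 + 1·(-56) = -38

-38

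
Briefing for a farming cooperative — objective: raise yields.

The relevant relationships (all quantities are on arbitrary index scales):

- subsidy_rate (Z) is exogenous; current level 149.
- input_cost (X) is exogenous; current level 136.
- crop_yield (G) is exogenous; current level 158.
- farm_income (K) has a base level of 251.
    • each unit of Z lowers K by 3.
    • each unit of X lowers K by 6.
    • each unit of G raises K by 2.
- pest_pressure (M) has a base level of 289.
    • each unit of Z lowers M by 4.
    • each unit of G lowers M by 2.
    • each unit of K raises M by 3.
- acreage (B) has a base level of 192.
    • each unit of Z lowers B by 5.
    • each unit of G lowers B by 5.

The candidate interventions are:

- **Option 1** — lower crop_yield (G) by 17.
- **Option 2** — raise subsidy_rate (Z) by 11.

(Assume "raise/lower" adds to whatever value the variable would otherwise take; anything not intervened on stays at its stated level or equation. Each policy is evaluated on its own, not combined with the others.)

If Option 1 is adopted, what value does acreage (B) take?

-1258

Option 1 (G − 17):
  Z = 149
  G = 158 − 17 = 141
  B = 192 − 5·149 − 5·141 = -1258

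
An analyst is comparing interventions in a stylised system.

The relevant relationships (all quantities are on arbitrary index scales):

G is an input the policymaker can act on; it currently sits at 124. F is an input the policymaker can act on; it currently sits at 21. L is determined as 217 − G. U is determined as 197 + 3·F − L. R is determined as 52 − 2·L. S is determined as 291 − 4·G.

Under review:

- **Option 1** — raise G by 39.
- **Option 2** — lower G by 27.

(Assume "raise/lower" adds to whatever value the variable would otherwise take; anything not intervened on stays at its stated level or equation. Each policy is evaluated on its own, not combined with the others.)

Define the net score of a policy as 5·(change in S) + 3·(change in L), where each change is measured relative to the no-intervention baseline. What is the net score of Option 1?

-897

Baseline:
  G = 124
  L = 217 − 124 = 93
  S = 291 − 4·124 = -205
Option 1 (G + 39):
  G = 124 + 39 = 163
  L = 217 − 163 = 54
  S = 291 − 4·163 = -361
ΔS = -361 − (-205) = -156; ΔL = 54 − 93 = -39
Score = 5·(-156) + 3·(-39) = -897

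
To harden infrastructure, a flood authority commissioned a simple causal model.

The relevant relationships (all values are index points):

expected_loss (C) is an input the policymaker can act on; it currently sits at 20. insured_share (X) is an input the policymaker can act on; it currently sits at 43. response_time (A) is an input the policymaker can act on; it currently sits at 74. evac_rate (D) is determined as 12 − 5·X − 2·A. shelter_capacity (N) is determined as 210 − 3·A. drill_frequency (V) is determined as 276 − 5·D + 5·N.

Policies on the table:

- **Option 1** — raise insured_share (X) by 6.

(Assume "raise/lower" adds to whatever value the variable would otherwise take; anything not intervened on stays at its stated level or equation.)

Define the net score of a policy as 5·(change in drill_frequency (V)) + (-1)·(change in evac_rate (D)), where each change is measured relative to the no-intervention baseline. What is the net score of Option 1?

780

Baseline:
  X = 43
  A = 74
  D = 12 − 5·43 − 2·74 = -351
  N = 210 − 3·74 = -12
  V = 276 − 5·(-351) + 5·(-12) = 1971
Option 1 (X + 6):
  X = 43 + 6 = 49
  A = 74
  D = 12 − 5·49 − 2·74 = -381
  N = 210 − 3·74 = -12
  V = 276 − 5·(-381) + 5·(-12) = 2121
ΔV = 2121 − 1971 = 150; ΔD = -381 − (-351) = -30
Score = 5·150 + (-1)·(-30) = 780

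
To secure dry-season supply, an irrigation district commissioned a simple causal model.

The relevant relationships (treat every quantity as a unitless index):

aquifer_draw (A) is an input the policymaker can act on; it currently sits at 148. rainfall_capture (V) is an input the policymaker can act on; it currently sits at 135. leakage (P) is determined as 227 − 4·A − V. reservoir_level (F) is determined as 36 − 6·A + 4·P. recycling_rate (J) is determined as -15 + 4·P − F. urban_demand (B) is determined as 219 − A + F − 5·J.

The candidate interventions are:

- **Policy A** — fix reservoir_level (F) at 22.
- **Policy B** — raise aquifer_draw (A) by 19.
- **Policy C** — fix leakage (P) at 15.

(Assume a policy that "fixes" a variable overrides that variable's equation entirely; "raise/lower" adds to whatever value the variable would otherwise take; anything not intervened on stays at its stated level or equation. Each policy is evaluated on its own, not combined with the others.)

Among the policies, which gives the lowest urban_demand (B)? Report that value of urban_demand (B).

-7973

Policy A (F := 22):
  A = 148
  V = 135
  P = 227 − 4·148 − 135 = -500
  F = 22
  J = -15 + 4·(-500) − 22 = -2037
  B = 219 − 148 + 22 − 5·(-2037) = 10278
Policy B (A + 19):
  A = 148 + 19 = 167
  V = 135
  P = 227 − 4·167 − 135 = -576
  F = 36 − 6·167 + 4·(-576) = -3270
  J = -15 + 4·(-576) − (-3270) = 951
  B = 219 − 167 + (-3270) − 5·951 = -7973
Policy C (P := 15):
  A = 148
  V = 135
  P = 15
  F = 36 − 6·148 + 4·15 = -792
  J = -15 + 4·15 − (-792) = 837
  B = 219 − 148 + (-792) − 5·837 = -4906
Comparing — Policy A: B=10278, Policy B: B=-7973, Policy C: B=-4906. Lowest is -7973 (Policy B).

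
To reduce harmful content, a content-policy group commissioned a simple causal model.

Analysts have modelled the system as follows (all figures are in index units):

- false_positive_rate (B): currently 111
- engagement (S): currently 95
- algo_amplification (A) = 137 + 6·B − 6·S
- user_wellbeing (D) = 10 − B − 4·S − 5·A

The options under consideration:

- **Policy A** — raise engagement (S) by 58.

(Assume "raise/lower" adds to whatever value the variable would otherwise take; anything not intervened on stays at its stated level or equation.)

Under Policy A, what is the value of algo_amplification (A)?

-115

Policy A (S + 58):
  B = 111
  S = 95 + 58 = 153
  A = 137 + 6·111 − 6·153 = -115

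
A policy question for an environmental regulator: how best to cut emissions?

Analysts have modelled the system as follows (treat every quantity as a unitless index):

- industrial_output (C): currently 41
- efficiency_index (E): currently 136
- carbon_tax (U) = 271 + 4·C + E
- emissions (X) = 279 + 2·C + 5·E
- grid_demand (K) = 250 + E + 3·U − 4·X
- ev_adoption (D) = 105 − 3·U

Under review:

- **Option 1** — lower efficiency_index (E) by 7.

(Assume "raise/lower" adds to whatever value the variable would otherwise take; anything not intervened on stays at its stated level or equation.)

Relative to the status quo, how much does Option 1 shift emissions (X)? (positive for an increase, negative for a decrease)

Baseline:
  C = 41
  E = 136
  X = 279 + 2·41 + 5·136 = 1041
Option 1 (E − 7):
  C = 41
  E = 136 − 7 = 129
  X = 279 + 2·41 + 5·129 = 1006
Change in X: 1006 − 1041 = -35

-35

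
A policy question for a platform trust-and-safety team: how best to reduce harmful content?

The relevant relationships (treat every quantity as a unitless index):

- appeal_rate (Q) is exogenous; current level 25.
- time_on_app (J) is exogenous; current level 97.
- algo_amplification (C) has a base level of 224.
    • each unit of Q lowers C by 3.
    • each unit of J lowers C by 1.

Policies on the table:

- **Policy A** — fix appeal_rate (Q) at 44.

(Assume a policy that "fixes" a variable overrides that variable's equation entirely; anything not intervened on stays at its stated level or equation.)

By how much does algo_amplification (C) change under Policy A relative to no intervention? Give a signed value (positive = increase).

Baseline:
  Q = 25
  J = 97
  C = 224 − 3·25 − 97 = 52
Policy A (Q := 44):
  Q = 44
  J = 97
  C = 224 − 3·44 − 97 = -5
Change in C: -5 − 52 = -57

-57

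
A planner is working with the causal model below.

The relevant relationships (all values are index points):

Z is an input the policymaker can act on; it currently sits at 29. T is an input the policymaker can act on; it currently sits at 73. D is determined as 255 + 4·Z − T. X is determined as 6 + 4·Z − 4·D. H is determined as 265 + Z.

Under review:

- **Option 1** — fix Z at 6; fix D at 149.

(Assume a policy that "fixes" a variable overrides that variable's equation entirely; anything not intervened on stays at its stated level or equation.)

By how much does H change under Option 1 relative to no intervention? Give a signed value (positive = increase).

Baseline:
  Z = 29
  H = 265 + 29 = 294
Option 1 (Z := 6, D := 149):
  Z = 6
  H = 265 + 6 = 271
Change in H: 271 − 294 = -23

-23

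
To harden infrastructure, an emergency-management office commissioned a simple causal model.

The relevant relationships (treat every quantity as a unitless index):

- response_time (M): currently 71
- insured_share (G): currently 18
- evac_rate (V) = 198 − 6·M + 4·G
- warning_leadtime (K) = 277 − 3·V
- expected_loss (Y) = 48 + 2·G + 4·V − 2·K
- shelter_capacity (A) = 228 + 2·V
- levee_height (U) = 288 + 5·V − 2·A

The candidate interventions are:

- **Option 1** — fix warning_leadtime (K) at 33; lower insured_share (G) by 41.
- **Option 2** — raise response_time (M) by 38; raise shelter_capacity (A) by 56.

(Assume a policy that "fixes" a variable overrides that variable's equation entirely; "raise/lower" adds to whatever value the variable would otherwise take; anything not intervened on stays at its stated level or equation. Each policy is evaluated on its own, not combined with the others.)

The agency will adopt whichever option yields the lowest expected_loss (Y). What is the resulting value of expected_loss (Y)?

Option 1 (K := 33, G − 41):
  M = 71
  G = 18 − 41 = -23
  V = 198 − 6·71 + 4·(-23) = -320
  K = 33
  Y = 48 + 2·(-23) + 4·(-320) − 2·33 = -1344
Option 2 (M + 38, A + 56):
  M = 71 + 38 = 109
  G = 18
  V = 198 − 6·109 + 4·18 = -384
  K = 277 − 3·(-384) = 1429
  Y = 48 + 2·18 + 4·(-384) − 2·1429 = -4310
Comparing — Option 1: Y=-1344, Option 2: Y=-4310. Lowest is -4310 (Option 2).

-4310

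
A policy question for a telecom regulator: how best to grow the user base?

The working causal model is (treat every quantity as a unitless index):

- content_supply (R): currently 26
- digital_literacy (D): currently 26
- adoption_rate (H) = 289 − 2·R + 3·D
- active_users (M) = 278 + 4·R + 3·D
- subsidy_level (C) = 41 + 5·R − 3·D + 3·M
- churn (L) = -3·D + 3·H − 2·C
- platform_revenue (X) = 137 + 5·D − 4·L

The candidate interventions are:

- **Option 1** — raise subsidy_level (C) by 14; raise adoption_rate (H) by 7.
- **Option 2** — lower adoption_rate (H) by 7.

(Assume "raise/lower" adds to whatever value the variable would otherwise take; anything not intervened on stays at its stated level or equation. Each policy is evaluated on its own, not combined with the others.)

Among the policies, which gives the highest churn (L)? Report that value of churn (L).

Option 1 (C + 14, H + 7):
  R = 26
  D = 26
  H = 289 − 2·26 + 3·26 (+7 from intervention) = 322
  M = 278 + 4·26 + 3·26 = 460
  C = 41 + 5·26 − 3·26 + 3·460 (+14 from intervention) = 1487
  L = 0 − 3·26 + 3·322 − 2·1487 = -2086
Option 2 (H − 7):
  R = 26
  D = 26
  H = 289 − 2·26 + 3·26 (−7 from intervention) = 308
  M = 278 + 4·26 + 3·26 = 460
  C = 41 + 5·26 − 3·26 + 3·460 = 1473
  L = 0 − 3·26 + 3·308 − 2·1473 = -2100
Comparing — Option 1: L=-2086, Option 2: L=-2100. Highest is -2086 (Option 1).

-2086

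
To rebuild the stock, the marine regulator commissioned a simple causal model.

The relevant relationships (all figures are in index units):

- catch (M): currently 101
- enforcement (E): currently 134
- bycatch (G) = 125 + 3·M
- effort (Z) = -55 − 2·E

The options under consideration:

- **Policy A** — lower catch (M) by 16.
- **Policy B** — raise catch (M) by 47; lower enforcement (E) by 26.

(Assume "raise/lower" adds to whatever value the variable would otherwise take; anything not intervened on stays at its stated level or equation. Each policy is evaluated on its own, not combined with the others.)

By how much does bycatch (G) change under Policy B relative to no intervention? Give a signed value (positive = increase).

141

Baseline:
  M = 101
  G = 125 + 3·101 = 428
Policy B (M + 47, E − 26):
  M = 101 + 47 = 148
  G = 125 + 3·148 = 569
Change in G: 569 − 428 = 141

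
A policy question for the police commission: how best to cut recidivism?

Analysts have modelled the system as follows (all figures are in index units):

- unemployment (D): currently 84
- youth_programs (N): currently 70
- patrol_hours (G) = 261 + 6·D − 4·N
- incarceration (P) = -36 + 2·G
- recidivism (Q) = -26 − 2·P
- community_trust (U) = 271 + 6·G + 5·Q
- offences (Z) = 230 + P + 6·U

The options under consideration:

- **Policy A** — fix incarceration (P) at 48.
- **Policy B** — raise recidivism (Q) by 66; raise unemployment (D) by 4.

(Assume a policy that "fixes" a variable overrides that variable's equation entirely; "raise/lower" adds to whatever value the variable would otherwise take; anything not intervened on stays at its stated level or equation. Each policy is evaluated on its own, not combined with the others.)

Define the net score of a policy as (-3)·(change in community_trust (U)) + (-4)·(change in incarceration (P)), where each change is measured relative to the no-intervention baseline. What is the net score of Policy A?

-23036

Baseline:
  D = 84
  N = 70
  G = 261 + 6·84 − 4·70 = 485
  P = -36 + 2·485 = 934
  Q = -26 − 2·934 = -1894
  U = 271 + 6·485 + 5·(-1894) = -6289
Policy A (P := 48):
  D = 84
  N = 70
  G = 261 + 6·84 − 4·70 = 485
  P = 48
  Q = -26 − 2·48 = -122
  U = 271 + 6·485 + 5·(-122) = 2571
ΔU = 2571 − (-6289) = 8860; ΔP = 48 − 934 = -886
Score = (-3)·8860 + (-4)·(-886) = -23036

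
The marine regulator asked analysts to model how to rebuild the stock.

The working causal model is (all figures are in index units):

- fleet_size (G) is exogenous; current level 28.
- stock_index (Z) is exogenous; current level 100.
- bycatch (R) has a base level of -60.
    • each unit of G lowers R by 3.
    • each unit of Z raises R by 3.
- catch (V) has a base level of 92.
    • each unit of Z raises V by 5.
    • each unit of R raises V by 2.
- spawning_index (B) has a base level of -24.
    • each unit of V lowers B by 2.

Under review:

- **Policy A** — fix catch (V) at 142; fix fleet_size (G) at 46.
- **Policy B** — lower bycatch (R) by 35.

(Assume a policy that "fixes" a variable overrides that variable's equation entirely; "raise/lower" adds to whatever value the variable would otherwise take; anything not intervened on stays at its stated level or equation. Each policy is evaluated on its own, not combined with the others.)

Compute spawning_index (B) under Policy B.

-1692

Policy B (R − 35):
  G = 28
  Z = 100
  R = -60 − 3·28 + 3·100 (−35 from intervention) = 121
  V = 92 + 5·100 + 2·121 = 834
  B = -24 − 2·834 = -1692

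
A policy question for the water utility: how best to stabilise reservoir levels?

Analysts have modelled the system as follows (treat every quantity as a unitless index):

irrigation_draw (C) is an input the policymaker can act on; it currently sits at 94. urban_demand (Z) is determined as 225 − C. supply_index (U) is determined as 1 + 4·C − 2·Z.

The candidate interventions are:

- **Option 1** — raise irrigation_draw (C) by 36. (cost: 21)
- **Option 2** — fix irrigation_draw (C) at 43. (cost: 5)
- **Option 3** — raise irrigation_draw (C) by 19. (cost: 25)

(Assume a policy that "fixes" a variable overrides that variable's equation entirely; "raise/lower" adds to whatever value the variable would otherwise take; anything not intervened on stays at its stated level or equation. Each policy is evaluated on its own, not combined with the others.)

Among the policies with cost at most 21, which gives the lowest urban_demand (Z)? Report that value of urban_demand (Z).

Option 1 (C + 36):
  C = 94 + 36 = 130
  Z = 225 − 130 = 95
Option 2 (C := 43):
  C = 43
  Z = 225 − 43 = 182
Comparing — Option 1: Z=95, Option 2: Z=182. Lowest is 95 (Option 1).

95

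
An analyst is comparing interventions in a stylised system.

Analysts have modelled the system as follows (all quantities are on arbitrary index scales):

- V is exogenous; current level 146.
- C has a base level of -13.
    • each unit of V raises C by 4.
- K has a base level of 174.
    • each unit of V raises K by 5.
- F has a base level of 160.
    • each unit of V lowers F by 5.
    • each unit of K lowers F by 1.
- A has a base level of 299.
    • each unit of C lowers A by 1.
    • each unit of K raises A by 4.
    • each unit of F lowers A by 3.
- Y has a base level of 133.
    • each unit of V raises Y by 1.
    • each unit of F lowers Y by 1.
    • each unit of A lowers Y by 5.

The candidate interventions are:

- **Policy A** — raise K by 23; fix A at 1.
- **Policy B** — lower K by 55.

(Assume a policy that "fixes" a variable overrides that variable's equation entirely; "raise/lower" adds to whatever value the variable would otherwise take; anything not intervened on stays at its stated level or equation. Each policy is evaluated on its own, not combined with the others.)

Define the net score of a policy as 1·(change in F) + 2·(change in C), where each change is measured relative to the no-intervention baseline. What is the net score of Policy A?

Baseline:
  V = 146
  C = -13 + 4·146 = 571
  K = 174 + 5·146 = 904
  F = 160 − 5·146 − 904 = -1474
Policy A (K + 23, A := 1):
  V = 146
  C = -13 + 4·146 = 571
  K = 174 + 5·146 (+23 from intervention) = 927
  F = 160 − 5·146 − 927 = -1497
ΔF = -1497 − (-1474) = -23; ΔC = 571 − 571 = 0
Score = 1·(-23) + 2·0 = -23

-23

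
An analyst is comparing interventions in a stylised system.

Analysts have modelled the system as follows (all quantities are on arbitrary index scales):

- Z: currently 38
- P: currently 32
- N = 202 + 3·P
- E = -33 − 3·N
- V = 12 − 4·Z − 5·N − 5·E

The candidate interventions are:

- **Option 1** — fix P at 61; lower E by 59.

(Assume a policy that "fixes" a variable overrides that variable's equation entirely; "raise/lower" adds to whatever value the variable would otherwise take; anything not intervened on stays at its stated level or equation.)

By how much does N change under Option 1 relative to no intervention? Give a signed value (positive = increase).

87

Baseline:
  P = 32
  N = 202 + 3·32 = 298
Option 1 (P := 61, E − 59):
  P = 61
  N = 202 + 3·61 = 385
Change in N: 385 − 298 = 87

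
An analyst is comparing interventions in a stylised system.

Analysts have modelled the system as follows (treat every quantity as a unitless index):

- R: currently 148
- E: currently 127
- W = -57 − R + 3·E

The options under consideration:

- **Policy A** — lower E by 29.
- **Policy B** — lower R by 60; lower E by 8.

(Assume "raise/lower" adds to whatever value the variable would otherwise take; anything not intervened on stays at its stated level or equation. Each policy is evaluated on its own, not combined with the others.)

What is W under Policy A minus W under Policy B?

-123

Policy A (E − 29):
  R = 148
  E = 127 − 29 = 98
  W = -57 − 148 + 3·98 = 89
Policy B (R − 60, E − 8):
  R = 148 − 60 = 88
  E = 127 − 8 = 119
  W = -57 − 88 + 3·119 = 212
W: 89 − 212 = -123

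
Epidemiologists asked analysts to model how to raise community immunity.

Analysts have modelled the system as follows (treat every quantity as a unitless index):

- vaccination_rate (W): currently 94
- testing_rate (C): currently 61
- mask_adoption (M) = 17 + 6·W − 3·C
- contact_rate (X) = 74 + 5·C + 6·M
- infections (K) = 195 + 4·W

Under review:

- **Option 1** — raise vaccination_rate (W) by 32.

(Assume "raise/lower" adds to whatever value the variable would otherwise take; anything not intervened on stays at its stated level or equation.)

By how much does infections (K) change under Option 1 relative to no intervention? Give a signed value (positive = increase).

128

Baseline:
  W = 94
  K = 195 + 4·94 = 571
Option 1 (W + 32):
  W = 94 + 32 = 126
  K = 195 + 4·126 = 699
Change in K: 699 − 571 = 128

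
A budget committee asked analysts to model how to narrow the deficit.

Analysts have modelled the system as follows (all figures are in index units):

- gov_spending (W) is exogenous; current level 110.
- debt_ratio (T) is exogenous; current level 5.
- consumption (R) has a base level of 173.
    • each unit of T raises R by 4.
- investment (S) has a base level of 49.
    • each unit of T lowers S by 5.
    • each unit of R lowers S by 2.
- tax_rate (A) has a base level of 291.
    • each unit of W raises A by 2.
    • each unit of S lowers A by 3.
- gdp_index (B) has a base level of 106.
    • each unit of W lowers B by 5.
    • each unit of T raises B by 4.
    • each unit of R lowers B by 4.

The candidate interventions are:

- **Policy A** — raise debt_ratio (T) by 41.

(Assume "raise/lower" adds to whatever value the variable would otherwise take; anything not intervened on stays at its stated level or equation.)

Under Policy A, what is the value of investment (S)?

Policy A (T + 41):
  T = 5 + 41 = 46
  R = 173 + 4·46 = 357
  S = 49 − 5·46 − 2·357 = -895

-895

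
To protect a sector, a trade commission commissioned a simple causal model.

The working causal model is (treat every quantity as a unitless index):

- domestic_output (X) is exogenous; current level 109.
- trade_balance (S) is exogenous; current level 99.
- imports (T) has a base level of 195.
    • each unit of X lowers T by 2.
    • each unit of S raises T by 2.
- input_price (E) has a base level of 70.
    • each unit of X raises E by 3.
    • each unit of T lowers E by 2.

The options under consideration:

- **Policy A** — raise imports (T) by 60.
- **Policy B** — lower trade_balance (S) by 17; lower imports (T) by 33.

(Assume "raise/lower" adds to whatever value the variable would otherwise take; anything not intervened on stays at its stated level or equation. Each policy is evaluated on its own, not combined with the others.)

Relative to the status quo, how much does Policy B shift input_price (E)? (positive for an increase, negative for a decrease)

134

Baseline:
  X = 109
  S = 99
  T = 195 − 2·109 + 2·99 = 175
  E = 70 + 3·109 − 2·175 = 47
Policy B (S − 17, T − 33):
  X = 109
  S = 99 − 17 = 82
  T = 195 − 2·109 + 2·82 (−33 from intervention) = 108
  E = 70 + 3·109 − 2·108 = 181
Change in E: 181 − 47 = 134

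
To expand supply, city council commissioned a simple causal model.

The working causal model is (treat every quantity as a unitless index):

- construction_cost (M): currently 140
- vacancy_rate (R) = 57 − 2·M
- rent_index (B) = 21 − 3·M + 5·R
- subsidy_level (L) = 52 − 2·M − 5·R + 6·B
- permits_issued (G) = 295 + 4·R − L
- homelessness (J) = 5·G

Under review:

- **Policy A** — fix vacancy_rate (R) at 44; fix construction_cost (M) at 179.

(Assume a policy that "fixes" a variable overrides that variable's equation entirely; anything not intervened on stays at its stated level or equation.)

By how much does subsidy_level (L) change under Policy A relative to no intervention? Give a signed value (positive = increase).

Baseline:
  M = 140
  R = 57 − 2·140 = -223
  B = 21 − 3·140 + 5·(-223) = -1514
  L = 52 − 2·140 − 5·(-223) + 6·(-1514) = -8197
Policy A (R := 44, M := 179):
  M = 179
  R = 44
  B = 21 − 3·179 + 5·44 = -296
  L = 52 − 2·179 − 5·44 + 6·(-296) = -2302
Change in L: -2302 − (-8197) = 5895

5895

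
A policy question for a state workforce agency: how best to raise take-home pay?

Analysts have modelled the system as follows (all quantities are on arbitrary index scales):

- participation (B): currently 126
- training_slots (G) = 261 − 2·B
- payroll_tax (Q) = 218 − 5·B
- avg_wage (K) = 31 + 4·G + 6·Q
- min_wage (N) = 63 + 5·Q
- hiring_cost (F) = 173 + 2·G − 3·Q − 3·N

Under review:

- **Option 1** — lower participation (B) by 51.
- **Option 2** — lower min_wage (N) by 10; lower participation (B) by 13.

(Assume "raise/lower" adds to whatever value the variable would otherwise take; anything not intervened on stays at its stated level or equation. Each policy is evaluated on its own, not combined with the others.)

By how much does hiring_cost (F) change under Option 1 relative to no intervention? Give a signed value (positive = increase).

-4386

Baseline:
  B = 126
  G = 261 − 2·126 = 9
  Q = 218 − 5·126 = -412
  N = 63 + 5·(-412) = -1997
  F = 173 + 2·9 − 3·(-412) − 3·(-1997) = 7418
Option 1 (B − 51):
  B = 126 − 51 = 75
  G = 261 − 2·75 = 111
  Q = 218 − 5·75 = -157
  N = 63 + 5·(-157) = -722
  F = 173 + 2·111 − 3·(-157) − 3·(-722) = 3032
Change in F: 3032 − 7418 = -4386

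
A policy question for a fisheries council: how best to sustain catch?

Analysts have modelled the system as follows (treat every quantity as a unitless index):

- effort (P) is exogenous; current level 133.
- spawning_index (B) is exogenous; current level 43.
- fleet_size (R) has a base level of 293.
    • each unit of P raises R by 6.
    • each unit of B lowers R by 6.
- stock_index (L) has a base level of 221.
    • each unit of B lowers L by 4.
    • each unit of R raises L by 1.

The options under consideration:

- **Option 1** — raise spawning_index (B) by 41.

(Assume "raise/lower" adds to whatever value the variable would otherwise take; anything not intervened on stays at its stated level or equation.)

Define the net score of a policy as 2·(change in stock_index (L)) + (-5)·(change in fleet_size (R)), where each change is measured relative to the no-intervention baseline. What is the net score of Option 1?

Baseline:
  P = 133
  B = 43
  R = 293 + 6·133 − 6·43 = 833
  L = 221 − 4·43 + 833 = 882
Option 1 (B + 41):
  P = 133
  B = 43 + 41 = 84
  R = 293 + 6·133 − 6·84 = 587
  L = 221 − 4·84 + 587 = 472
ΔL = 472 − 882 = -410; ΔR = 587 − 833 = -246
Score = 2·(-410) + (-5)·(-246) = 410

410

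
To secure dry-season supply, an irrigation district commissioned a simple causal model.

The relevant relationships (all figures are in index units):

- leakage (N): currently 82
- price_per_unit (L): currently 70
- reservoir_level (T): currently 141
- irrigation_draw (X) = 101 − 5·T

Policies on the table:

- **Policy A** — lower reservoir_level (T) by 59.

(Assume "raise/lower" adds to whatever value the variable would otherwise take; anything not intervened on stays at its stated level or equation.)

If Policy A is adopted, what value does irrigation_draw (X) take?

Policy A (T − 59):
  T = 141 − 59 = 82
  X = 101 − 5·82 = -309

-309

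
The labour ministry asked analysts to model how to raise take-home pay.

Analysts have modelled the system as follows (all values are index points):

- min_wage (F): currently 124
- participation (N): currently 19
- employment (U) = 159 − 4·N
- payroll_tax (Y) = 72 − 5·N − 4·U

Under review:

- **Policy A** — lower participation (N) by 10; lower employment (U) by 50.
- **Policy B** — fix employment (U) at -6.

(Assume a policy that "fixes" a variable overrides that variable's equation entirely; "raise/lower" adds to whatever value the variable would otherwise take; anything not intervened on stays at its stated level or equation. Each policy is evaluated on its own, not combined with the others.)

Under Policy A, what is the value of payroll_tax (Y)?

-265

Policy A (N − 10, U − 50):
  N = 19 − 10 = 9
  U = 159 − 4·9 (−50 from intervention) = 73
  Y = 72 − 5·9 − 4·73 = -265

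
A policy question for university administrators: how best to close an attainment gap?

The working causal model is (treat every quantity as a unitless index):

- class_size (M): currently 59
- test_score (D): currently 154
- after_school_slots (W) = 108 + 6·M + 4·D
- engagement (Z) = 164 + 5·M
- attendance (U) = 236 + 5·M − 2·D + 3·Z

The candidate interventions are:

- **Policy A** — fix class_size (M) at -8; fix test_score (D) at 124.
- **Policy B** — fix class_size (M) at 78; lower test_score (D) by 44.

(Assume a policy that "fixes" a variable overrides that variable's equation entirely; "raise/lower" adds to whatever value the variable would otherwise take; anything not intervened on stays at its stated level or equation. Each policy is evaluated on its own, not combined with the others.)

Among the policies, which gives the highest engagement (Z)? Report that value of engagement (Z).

554

Policy A (M := -8, D := 124):
  M = -8
  Z = 164 + 5·(-8) = 124
Policy B (M := 78, D − 44):
  M = 78
  Z = 164 + 5·78 = 554
Comparing — Policy A: Z=124, Policy B: Z=554. Highest is 554 (Policy B).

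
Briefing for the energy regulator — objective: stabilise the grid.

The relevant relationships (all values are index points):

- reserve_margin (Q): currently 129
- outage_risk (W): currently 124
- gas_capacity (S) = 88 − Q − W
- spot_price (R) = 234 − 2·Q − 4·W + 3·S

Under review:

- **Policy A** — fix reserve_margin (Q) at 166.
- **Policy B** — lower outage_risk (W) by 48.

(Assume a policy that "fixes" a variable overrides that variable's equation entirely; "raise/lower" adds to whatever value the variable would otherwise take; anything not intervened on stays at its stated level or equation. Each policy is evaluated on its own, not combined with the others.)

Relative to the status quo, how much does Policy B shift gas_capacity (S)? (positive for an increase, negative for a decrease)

48

Baseline:
  Q = 129
  W = 124
  S = 88 − 129 − 124 = -165
Policy B (W − 48):
  Q = 129
  W = 124 − 48 = 76
  S = 88 − 129 − 76 = -117
Change in S: -117 − (-165) = 48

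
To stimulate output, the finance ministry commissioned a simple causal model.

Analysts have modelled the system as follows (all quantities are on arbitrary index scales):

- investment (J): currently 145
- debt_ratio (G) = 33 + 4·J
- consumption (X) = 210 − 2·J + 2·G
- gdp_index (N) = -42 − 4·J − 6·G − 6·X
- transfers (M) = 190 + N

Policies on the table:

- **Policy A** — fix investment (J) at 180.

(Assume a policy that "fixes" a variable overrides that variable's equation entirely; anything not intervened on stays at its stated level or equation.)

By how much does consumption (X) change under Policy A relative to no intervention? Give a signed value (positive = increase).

Baseline:
  J = 145
  G = 33 + 4·145 = 613
  X = 210 − 2·145 + 2·613 = 1146
Policy A (J := 180):
  J = 180
  G = 33 + 4·180 = 753
  X = 210 − 2·180 + 2·753 = 1356
Change in X: 1356 − 1146 = 210

210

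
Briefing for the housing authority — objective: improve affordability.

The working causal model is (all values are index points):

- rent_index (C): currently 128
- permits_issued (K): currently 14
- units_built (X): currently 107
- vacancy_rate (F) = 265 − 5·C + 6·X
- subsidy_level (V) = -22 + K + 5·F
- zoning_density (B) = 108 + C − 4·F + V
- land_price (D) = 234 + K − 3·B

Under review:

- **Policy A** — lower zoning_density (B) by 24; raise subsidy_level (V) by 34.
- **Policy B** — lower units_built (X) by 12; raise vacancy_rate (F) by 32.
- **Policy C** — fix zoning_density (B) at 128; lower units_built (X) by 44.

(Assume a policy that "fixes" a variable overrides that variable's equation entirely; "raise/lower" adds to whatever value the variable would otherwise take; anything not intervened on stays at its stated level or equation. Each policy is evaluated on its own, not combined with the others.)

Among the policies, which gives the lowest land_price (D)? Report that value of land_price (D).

-1267

Policy A (B − 24, V + 34):
  C = 128
  K = 14
  X = 107
  F = 265 − 5·128 + 6·107 = 267
  V = -22 + 14 + 5·267 (+34 from intervention) = 1361
  B = 108 + 128 − 4·267 + 1361 (−24 from intervention) = 505
  D = 234 + 14 − 3·505 = -1267
Policy B (X − 12, F + 32):
  C = 128
  K = 14
  X = 107 − 12 = 95
  F = 265 − 5·128 + 6·95 (+32 from intervention) = 227
  V = -22 + 14 + 5·227 = 1127
  B = 108 + 128 − 4·227 + 1127 = 455
  D = 234 + 14 − 3·455 = -1117
Policy C (B := 128, X − 44):
  C = 128
  K = 14
  X = 107 − 44 = 63
  F = 265 − 5·128 + 6·63 = 3
  V = -22 + 14 + 5·3 = 7
  B = 128
  D = 234 + 14 − 3·128 = -136
Comparing — Policy A: D=-1267, Policy B: D=-1117, Policy C: D=-136. Lowest is -1267 (Policy A).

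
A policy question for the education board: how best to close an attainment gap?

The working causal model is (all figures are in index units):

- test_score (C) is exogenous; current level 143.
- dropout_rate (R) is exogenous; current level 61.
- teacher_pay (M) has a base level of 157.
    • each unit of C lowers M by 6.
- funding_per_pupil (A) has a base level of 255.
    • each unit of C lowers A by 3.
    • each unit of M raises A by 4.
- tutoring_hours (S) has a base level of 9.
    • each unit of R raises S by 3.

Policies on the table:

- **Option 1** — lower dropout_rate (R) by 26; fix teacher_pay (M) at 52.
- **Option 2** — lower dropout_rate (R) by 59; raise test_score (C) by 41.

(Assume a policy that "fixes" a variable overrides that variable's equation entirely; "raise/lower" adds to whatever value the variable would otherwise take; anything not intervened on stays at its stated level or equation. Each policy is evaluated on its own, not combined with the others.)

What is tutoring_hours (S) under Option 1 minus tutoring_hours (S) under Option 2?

Option 1 (R − 26, M := 52):
  R = 61 − 26 = 35
  S = 9 + 3·35 = 114
Option 2 (R − 59, C + 41):
  R = 61 − 59 = 2
  S = 9 + 3·2 = 15
S: 114 − 15 = 99

99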